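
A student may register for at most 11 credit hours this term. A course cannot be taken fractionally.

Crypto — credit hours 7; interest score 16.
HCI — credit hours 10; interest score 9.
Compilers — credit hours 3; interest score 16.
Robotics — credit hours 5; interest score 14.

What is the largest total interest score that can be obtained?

Crypto + Compilers: credit hours 7 + 3 = 10 ≤ 11, interest score 16 + 16 = 32.
Compilers + Robotics: credit hours 3 + 5 = 8 ≤ 11, interest score 16 + 14 = 30.
Best is Crypto and Compilers with total interest score 32.

32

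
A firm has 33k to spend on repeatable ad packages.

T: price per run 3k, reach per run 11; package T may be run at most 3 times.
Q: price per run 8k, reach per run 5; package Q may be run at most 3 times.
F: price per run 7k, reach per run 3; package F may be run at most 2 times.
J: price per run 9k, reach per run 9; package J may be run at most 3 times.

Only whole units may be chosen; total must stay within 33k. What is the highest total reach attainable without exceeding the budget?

51

This is a bounded integer knapsack.
T has the best ratio (11/3); taking only T gives at most 3×11 = 33 (stopped by the supply cap of 3).
Mixing does better — 3×T and 2×J: price 27 ≤ 33, reach 3·11 + 2·9 = 51.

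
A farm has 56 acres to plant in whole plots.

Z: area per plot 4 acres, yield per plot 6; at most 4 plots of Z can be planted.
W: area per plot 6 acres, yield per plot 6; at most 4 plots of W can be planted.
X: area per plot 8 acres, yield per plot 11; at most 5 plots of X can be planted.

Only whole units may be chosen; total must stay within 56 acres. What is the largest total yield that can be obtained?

79

4×Z and 5×X: area 56 ≤ 56, yield 4·6 + 5·11 = 79.
3×Z, 2×W, and 4×X: area 56 ≤ 56, yield 3·6 + 2·6 + 4·11 = 74.
Best is 79.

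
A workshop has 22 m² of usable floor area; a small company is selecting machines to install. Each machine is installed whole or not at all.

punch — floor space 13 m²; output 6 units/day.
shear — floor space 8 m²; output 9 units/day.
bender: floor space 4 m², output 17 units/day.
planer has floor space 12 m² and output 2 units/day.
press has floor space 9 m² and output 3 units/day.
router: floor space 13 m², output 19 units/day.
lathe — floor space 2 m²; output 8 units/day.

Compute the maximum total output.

This is a 0-1 knapsack instance.
bender + router: floor space 4 + 13 = 17 ≤ 22, output 17 + 19 = 36.
bender + router + lathe: floor space 4 + 13 + 2 = 19 ≤ 22, output 17 + 19 + 8 = 44.
Best is bender, router, and lathe with total output 44.

44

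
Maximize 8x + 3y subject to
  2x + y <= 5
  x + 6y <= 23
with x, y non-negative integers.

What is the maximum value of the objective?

19

The continuous relaxation peaks at (2.5, 0) with value 20.00; rounding to a feasible lattice point costs some objective.
(x,y)=(2,1): 2·2+1·1=5≤5, 1·2+6·1=8≤23, objective 19.
(x,y)=(2,0): 2·2+1·0=4≤5, 1·2+6·0=2≤23, objective 16.
The best lattice point is (2,1), giving 19.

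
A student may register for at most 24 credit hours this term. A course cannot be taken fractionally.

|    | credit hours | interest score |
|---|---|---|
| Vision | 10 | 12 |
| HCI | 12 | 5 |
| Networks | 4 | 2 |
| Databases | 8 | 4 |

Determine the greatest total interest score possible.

This is a 0-1 knapsack instance.
Vision + HCI: credit hours 10 + 12 = 22 ≤ 24, interest score 12 + 5 = 17.
Vision + Networks + Databases: credit hours 10 + 4 + 8 = 22 ≤ 24, interest score 12 + 2 + 4 = 18.
Vision + Databases: credit hours 10 + 8 = 18 ≤ 24, interest score 12 + 4 = 16.
Best is Vision, Networks, and Databases with total interest score 18.

18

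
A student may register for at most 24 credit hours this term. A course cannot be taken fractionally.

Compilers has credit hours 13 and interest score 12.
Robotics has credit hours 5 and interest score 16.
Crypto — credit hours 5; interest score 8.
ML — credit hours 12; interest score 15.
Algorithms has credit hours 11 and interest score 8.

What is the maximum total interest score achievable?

39

Take Robotics, Crypto, and ML: credit hours 5 + 5 + 12 = 22 ≤ 24, interest score 16 + 8 + 15 = 39.
No other feasible combination does better.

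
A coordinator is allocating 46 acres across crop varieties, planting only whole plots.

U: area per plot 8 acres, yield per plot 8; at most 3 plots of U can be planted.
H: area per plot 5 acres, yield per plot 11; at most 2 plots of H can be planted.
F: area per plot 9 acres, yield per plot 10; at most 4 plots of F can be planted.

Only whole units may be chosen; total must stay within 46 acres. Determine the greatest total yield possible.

This is a bounded integer knapsack.
Take 2×H and 4×F: area 46 ≤ 46, yield 2·11 + 4·10 = 62.
H has the best ratio (11/5) and is taken to its limit of 2; remaining capacity is filled optimally with the others.

62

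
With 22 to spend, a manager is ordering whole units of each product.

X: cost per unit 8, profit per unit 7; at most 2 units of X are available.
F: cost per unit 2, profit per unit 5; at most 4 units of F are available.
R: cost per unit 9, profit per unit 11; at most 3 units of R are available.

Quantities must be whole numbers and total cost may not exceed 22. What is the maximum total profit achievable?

F has the best ratio (5/2); taking only F gives at most 4×5 = 20 (stopped by the supply cap of 4).
Mixing does better — 2×F and 2×R: cost 22 ≤ 22, profit 2·5 + 2·11 = 32.

32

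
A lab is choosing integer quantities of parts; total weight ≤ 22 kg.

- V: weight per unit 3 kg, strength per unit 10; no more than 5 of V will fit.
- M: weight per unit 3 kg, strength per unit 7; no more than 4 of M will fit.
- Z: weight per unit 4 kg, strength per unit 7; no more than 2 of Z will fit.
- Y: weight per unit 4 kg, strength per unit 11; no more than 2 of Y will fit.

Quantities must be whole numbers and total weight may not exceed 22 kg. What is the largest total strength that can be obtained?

V has the best ratio (10/3); taking only V gives at most 5×10 = 50 (stopped by the supply cap of 5).
Mixing does better — 5×V, 1×M, and 1×Y: weight 22 ≤ 22, strength 5·10 + 1·7 + 1·11 = 68.

68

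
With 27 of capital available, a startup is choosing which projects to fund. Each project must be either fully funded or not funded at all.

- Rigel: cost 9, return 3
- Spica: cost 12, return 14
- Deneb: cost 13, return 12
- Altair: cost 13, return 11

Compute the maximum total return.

Take Spica and Deneb: cost 12 + 13 = 25 ≤ 27, return 14 + 12 = 26.
No other feasible combination does better.

26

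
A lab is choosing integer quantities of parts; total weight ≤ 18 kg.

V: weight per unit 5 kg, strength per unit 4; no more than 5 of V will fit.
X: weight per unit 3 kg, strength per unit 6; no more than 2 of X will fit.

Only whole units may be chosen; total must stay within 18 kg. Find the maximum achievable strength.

X has the best ratio (6/3); taking only X gives at most 2×6 = 12 (stopped by the supply cap of 2).
Mixing does better — 2×V and 2×X: weight 16 ≤ 18, strength 2·4 + 2·6 = 20.

20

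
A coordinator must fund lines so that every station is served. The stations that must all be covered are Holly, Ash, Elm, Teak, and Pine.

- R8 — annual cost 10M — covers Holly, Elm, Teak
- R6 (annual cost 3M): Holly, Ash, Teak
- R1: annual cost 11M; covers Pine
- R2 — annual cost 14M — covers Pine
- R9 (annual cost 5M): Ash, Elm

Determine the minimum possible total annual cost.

Choose R6, R1, and R9: together they cover Holly, Ash, Elm, Teak, Pine — every station.
Total annual cost: 3 + 11 + 5 = 19.
No cover costs less than 19.

19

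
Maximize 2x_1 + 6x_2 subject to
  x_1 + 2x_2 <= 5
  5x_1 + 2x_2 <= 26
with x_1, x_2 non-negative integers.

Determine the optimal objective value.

(x_1,x_2)=(1,2) is feasible, giving 14.
(x_1,x_2)=(0,2) is feasible, giving 12.
(x_1,x_2)=(2,1) is feasible, giving 10.
(x_1,x_2)=(1,1) is feasible, giving 8.
No feasible integer point exceeds 14.

14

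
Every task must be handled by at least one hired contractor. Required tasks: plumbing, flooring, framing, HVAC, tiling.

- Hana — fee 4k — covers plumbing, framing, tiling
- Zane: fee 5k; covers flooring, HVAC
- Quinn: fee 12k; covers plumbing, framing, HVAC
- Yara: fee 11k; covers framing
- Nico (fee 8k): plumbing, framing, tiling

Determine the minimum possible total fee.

9

This is a weighted set-cover instance.
Choose Hana and Zane: together they cover plumbing, flooring, framing, HVAC, tiling — every task.
Total fee: 4 + 5 = 9.
No cover costs less than 9.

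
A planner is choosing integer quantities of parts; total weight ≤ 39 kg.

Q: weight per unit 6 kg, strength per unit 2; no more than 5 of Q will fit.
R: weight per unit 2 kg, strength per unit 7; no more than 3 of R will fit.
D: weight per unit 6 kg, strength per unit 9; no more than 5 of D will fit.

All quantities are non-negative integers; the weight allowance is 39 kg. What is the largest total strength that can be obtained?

This is a bounded integer knapsack.
Take 3×R and 5×D: weight 36 ≤ 39, strength 3·7 + 5·9 = 66.
R has the best ratio (7/2) and is taken to its limit of 3; remaining capacity is filled optimally with the others.

66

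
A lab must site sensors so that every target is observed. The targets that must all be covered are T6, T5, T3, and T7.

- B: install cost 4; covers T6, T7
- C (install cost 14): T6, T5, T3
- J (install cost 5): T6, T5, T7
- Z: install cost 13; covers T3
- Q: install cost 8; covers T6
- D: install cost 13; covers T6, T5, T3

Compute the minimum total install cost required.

17

The greedy cost-per-new-target heuristic would pick J and Z for 18, but a cheaper cover exists.
Choose B and D: together they cover T6, T5, T3, T7 — every target.
Total install cost: 4 + 13 = 17.
No cover costs less than 17.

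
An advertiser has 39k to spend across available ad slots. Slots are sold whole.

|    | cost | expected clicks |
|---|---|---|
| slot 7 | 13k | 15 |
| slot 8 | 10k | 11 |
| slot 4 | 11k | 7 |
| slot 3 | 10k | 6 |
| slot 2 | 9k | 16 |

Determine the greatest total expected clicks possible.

42

slot 7 + slot 8 + slot 2: cost 13 + 10 + 9 = 32 ≤ 39, expected clicks 15 + 11 + 16 = 42.
slot 7 + slot 3 + slot 2: cost 13 + 10 + 9 = 32 ≤ 39, expected clicks 15 + 6 + 16 = 37.
slot 7 + slot 4 + slot 2: cost 13 + 11 + 9 = 33 ≤ 39, expected clicks 15 + 7 + 16 = 38.
Best is slot 7, slot 8, and slot 2 with total expected clicks 42.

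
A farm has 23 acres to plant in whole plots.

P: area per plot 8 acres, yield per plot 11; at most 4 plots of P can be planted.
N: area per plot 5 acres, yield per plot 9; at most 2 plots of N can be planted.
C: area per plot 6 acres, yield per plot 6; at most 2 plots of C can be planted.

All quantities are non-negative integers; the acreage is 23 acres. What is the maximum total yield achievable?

2×N and 2×C: area 22 ≤ 23, yield 2·9 + 2·6 = 30.
2×P and 1×N: area 21 ≤ 23, yield 2·11 + 1·9 = 31.
Best is 31.

31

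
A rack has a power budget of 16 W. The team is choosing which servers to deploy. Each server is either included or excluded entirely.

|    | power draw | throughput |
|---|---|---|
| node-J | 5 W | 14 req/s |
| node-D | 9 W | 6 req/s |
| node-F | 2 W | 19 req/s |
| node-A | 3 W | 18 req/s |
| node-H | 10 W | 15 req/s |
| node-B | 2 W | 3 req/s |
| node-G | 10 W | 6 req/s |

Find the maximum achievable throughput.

node-F + node-A + node-H: power draw 2 + 3 + 10 = 15 ≤ 16, throughput 19 + 18 + 15 = 52.
node-J + node-F + node-A + node-B: power draw 5 + 2 + 3 + 2 = 12 ≤ 16, throughput 14 + 19 + 18 + 3 = 54.
node-J + node-F + node-A: power draw 5 + 2 + 3 = 10 ≤ 16, throughput 14 + 19 + 18 = 51.
Best is node-J, node-F, node-A, and node-B with total throughput 54.

54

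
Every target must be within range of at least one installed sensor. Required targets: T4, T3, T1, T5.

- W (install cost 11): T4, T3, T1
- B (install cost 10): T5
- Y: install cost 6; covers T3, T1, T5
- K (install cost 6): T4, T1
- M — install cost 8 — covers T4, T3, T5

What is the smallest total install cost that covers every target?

Choose Y and K: together they cover T4, T3, T1, T5 — every target.
Total install cost: 6 + 6 = 12.
No cover costs less than 12.

12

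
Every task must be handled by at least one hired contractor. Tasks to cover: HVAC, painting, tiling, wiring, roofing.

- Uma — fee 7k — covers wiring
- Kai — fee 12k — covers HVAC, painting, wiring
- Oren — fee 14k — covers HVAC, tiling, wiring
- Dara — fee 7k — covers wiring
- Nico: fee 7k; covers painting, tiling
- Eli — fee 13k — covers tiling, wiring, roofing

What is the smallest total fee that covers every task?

The greedy cost-per-new-task heuristic would pick Nico, Kai, and Eli for 32, but a cheaper cover exists.
Choose Kai and Eli: together they cover HVAC, painting, tiling, wiring, roofing — every task.
Total fee: 12 + 13 = 25.
No cover costs less than 25.

25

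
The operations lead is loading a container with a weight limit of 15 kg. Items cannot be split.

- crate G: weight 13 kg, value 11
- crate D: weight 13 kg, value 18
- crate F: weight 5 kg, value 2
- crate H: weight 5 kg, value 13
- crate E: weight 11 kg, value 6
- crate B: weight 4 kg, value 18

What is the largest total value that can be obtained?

Take crate F, crate H, and crate B: weight 5 + 5 + 4 = 14 ≤ 15, value 2 + 13 + 18 = 33.
No other feasible combination does better.

33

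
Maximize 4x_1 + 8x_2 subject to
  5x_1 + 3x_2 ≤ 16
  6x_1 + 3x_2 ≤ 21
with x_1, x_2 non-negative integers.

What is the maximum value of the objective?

40

(x_1,x_2)=(0,5): 5·0+3·5=15≤16, 6·0+3·5=15≤21, objective 40.
(x_1,x_2)=(0,4): 5·0+3·4=12≤16, 6·0+3·4=12≤21, objective 32.
Maximum is 40 at (x_1,x_2)=(0,5).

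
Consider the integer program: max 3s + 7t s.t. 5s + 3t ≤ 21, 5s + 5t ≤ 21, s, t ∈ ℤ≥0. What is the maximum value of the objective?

The continuous relaxation peaks at (0, 4.2) with value 29.40; rounding to a feasible lattice point costs some objective.
(s,t)=(0,4): 5·0+3·4=12≤21, 5·0+5·4=20≤21, objective 28.
(s,t)=(1,3): 5·1+3·3=14≤21, 5·1+5·3=20≤21, objective 24.
(s,t)=(0,3): 5·0+3·3=9≤21, 5·0+5·3=15≤21, objective 21.
No feasible integer point exceeds 28.

28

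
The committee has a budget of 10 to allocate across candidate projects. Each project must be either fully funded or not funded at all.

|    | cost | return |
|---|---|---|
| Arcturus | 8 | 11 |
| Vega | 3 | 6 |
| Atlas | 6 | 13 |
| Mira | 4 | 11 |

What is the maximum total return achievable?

24

This is an integer program with binary decision variables.
Take Atlas and Mira: cost 6 + 4 = 10 ≤ 10, return 13 + 11 = 24.
No other feasible combination does better.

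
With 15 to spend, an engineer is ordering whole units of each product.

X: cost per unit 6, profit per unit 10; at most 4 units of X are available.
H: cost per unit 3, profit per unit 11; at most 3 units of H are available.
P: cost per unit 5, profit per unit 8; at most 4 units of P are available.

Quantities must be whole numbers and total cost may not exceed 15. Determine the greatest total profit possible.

43

This is a bounded integer knapsack.
3×H and 1×P: cost 14 ≤ 15, profit 3·11 + 1·8 = 41.
1×X and 3×H: cost 15 ≤ 15, profit 1·10 + 3·11 = 43.
Best is 43.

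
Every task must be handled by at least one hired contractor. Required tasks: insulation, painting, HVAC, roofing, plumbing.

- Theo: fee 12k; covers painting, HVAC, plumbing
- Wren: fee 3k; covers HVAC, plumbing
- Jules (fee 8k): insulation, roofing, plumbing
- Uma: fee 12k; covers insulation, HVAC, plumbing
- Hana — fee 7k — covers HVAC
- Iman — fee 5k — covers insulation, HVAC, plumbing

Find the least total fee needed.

20

The greedy cost-per-new-task heuristic would pick Wren, Jules, and Theo for 23, but a cheaper cover exists.
Choose Theo and Jules: together they cover insulation, painting, HVAC, roofing, plumbing — every task.
Total fee: 12 + 8 = 20.
No cover costs less than 20.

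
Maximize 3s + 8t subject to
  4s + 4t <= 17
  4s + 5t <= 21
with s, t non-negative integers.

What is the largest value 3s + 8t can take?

32

Relaxing integrality, the LP optimum is 33.60 at (s,t) = (0, 4.2), which is not an integer point.
(s,t)=(0,4): 4·0+4·4=16≤17, 4·0+5·4=20≤21, objective 32.
(s,t)=(1,3): 4·1+4·3=16≤17, 4·1+5·3=19≤21, objective 27.
(s,t)=(0,3): 4·0+4·3=12≤17, 4·0+5·3=15≤21, objective 24.
No feasible integer point exceeds 32.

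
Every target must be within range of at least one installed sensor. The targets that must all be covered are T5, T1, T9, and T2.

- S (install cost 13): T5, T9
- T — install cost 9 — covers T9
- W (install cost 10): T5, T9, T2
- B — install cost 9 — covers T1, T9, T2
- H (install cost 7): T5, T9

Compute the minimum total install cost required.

Choose B and H: together they cover T5, T1, T9, T2 — every target.
Total install cost: 9 + 7 = 16.
No cover costs less than 16.

16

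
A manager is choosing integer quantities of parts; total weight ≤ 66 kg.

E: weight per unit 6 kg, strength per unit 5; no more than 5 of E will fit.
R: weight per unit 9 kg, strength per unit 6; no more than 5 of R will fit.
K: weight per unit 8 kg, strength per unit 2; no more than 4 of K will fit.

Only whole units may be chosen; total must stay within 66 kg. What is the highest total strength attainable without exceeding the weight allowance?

This is a bounded integer knapsack.
E has the best ratio (5/6); taking only E gives at most 5×5 = 25 (stopped by the supply cap of 5).
Mixing does better — 5×E and 4×R: weight 66 ≤ 66, strength 5·5 + 4·6 = 49.

49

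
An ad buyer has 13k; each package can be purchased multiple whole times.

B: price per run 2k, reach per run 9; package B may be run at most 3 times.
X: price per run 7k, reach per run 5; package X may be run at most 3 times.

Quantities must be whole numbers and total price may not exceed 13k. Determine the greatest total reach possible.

This is a bounded integer knapsack.
B has the best ratio (9/2); taking only B gives at most 3×9 = 27 (stopped by the supply cap of 3).
Mixing does better — 3×B and 1×X: price 13 ≤ 13, reach 3·9 + 1·5 = 32.

32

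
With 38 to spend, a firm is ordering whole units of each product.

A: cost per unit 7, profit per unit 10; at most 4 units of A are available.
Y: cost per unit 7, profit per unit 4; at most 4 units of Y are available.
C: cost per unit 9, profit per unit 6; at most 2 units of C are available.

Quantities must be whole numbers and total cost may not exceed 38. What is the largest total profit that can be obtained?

46

This is a bounded integer knapsack.
Take 4×A and 1×C: cost 37 ≤ 38, profit 4·10 + 1·6 = 46.
A has the best ratio (10/7) and is taken to its limit of 4; remaining capacity is filled optimally with the others.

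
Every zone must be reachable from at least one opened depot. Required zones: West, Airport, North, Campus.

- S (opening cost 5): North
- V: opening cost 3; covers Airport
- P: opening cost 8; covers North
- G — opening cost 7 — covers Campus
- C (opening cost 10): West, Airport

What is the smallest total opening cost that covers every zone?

22

The greedy cost-per-new-zone heuristic would pick V, S, G, and C for 25, but a cheaper cover exists.
Choose S, G, and C: together they cover West, Airport, North, Campus — every zone.
Total opening cost: 5 + 7 + 10 = 22.
No cover costs less than 22.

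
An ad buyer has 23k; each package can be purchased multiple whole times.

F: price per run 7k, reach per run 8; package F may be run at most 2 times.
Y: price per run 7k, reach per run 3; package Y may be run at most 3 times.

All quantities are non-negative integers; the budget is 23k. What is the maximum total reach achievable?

Take 2×F and 1×Y: price 21 ≤ 23, reach 2·8 + 1·3 = 19.
F has the best ratio (8/7) and is taken to its limit of 2; remaining capacity is filled optimally with the others.

19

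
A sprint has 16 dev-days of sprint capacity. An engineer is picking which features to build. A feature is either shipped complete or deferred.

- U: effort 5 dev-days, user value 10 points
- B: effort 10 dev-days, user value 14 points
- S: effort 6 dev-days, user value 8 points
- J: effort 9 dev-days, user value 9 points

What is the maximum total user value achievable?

Take U and B: effort 5 + 10 = 15 ≤ 16, user value 10 + 14 = 24.
No other feasible combination does better.

24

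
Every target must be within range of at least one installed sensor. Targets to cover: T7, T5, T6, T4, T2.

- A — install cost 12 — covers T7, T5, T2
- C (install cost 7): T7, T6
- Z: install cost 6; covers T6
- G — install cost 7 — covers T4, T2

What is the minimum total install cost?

The greedy cost-per-new-target heuristic would pick C, G, and A for 26, but a cheaper cover exists.
Choose A, Z, and G: together they cover T7, T5, T6, T4, T2 — every target.
Total install cost: 12 + 6 + 7 = 25.
No cover costs less than 25.

25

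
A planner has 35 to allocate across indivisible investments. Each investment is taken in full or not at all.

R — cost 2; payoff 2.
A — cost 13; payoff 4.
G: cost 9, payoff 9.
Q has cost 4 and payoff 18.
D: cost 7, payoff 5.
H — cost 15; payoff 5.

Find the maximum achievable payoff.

38

R + A + G + Q + D: cost 2 + 13 + 9 + 4 + 7 = 35 ≤ 35, payoff 2 + 4 + 9 + 18 + 5 = 38.
G + Q + D + H: cost 9 + 4 + 7 + 15 = 35 ≤ 35, payoff 9 + 18 + 5 + 5 = 37.
Best is R, A, G, Q, and D with total payoff 38.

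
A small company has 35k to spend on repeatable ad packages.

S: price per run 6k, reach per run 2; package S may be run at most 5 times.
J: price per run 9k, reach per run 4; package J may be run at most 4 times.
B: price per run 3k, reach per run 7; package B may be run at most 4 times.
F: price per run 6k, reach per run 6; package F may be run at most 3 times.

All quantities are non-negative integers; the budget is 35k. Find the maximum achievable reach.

46

This is a bounded integer knapsack.
B has the best ratio (7/3); taking only B gives at most 4×7 = 28 (stopped by the supply cap of 4).
Mixing does better — 4×B and 3×F: price 30 ≤ 35, reach 4·7 + 3·6 = 46.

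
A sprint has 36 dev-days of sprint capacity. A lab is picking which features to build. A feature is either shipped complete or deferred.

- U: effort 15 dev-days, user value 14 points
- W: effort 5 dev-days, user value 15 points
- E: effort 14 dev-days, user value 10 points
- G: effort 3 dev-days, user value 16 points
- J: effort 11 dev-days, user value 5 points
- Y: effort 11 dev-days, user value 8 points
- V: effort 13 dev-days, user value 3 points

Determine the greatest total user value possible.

53

U + W + G + J: effort 15 + 5 + 3 + 11 = 34 ≤ 36, user value 14 + 15 + 16 + 5 = 50.
W + E + G + Y: effort 5 + 14 + 3 + 11 = 33 ≤ 36, user value 15 + 10 + 16 + 8 = 49.
U + W + G + Y: effort 15 + 5 + 3 + 11 = 34 ≤ 36, user value 14 + 15 + 16 + 8 = 53.
Best is U, W, G, and Y with total user value 53.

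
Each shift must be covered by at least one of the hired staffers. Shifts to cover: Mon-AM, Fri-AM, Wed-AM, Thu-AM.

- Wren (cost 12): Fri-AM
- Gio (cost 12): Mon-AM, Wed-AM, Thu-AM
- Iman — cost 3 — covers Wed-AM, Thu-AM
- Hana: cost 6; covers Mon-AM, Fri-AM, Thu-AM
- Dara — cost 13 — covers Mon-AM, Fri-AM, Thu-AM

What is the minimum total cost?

9

Choose Iman and Hana: together they cover Mon-AM, Fri-AM, Wed-AM, Thu-AM — every shift.
Total cost: 3 + 6 = 9.
No cover costs less than 9.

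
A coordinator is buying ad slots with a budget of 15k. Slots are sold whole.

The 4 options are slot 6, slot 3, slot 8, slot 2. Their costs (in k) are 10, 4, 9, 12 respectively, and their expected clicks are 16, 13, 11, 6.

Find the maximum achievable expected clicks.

29

slot 3 + slot 8: cost 4 + 9 = 13 ≤ 15, expected clicks 13 + 11 = 24.
slot 6 + slot 3: cost 10 + 4 = 14 ≤ 15, expected clicks 16 + 13 = 29.
slot 6: cost 10 ≤ 15, expected clicks 16.
Best is slot 6 and slot 3 with total expected clicks 29.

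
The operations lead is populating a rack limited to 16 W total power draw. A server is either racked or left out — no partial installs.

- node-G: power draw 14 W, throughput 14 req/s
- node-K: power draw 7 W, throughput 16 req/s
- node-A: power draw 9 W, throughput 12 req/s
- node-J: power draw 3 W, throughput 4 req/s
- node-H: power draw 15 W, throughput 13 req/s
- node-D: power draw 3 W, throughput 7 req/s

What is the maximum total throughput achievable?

28

node-K + node-A: power draw 7 + 9 = 16 ≤ 16, throughput 16 + 12 = 28.
node-K + node-J + node-D: power draw 7 + 3 + 3 = 13 ≤ 16, throughput 16 + 4 + 7 = 27.
Best is node-K and node-A with total throughput 28.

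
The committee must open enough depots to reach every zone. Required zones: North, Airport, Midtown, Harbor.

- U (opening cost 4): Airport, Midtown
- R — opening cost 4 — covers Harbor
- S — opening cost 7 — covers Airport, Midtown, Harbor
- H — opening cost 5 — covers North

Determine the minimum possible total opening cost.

The greedy cost-per-new-zone heuristic would pick U, R, and H for 13, but a cheaper cover exists.
Choose S and H: together they cover North, Airport, Midtown, Harbor — every zone.
Total opening cost: 7 + 5 = 12.
No cover costs less than 12.

12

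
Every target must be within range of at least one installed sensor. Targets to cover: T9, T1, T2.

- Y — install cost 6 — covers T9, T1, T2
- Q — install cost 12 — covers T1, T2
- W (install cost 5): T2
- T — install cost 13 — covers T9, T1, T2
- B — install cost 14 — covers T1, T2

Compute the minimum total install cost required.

Y alone covers T9, T1, T2 — every target.
Total install cost: 6.
No cover costs less than 6.

6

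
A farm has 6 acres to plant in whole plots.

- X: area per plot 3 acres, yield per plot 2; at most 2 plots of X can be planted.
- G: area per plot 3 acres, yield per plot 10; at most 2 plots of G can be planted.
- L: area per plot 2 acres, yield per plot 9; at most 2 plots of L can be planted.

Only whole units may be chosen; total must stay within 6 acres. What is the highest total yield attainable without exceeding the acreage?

20

2×G: area 6 ≤ 6, yield 2·10 = 20.
1×G and 1×L: area 5 ≤ 6, yield 1·10 + 1·9 = 19.
Best is 20.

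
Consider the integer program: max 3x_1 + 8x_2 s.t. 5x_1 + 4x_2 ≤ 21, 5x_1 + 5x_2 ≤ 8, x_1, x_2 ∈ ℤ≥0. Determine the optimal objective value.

Relaxing integrality, the LP optimum is 12.80 at (x_1,x_2) = (0, 1.6), which is not an integer point.
(x_1,x_2)=(0,1): 5·0+4·1=4≤21, 5·0+5·1=5≤8, objective 8.
(x_1,x_2)=(1,0): 5·1+4·0=5≤21, 5·1+5·0=5≤8, objective 3.
(x_1,x_2)=(0,0): 5·0+4·0=0≤21, 5·0+5·0=0≤8, objective 0.
The best lattice point is (0,1), giving 8.

8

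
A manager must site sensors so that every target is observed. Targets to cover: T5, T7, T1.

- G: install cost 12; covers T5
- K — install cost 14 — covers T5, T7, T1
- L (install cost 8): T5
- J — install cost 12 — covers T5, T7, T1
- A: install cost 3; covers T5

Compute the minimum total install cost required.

This is an integer covering problem.
The greedy cost-per-new-target heuristic would pick A and J for 15, but a cheaper cover exists.
J alone covers T5, T7, T1 — every target.
Total install cost: 12.
No cover costs less than 12.

12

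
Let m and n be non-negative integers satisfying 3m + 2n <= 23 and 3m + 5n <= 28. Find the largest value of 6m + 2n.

The continuous relaxation peaks at (7.67, 0) with value 46.00; rounding to a feasible lattice point costs some objective.
(m,n)=(7,1) is feasible, giving 44.
(m,n)=(7,0) is feasible, giving 42.
(m,n)=(6,2) is feasible, giving 40.
(m,n)=(6,1) is feasible, giving 38.
No feasible integer point exceeds 44.

44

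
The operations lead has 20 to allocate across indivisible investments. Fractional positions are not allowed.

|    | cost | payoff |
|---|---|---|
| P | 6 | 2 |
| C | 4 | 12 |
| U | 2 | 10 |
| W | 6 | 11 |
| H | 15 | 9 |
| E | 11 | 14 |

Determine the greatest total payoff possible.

36

Take C, U, and E: cost 4 + 2 + 11 = 17 ≤ 20, payoff 12 + 10 + 14 = 36.
No other feasible combination does better.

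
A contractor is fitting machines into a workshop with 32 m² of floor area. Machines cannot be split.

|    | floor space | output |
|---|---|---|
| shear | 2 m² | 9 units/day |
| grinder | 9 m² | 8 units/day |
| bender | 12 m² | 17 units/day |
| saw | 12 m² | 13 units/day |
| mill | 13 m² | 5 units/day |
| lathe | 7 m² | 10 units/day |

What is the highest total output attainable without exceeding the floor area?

Allowing fractional choices, the relaxed optimum would be about 47.9, but machines are indivisible.
shear + grinder + saw + lathe: floor space 2 + 9 + 12 + 7 = 30 ≤ 32, output 9 + 8 + 13 + 10 = 40.
bender + saw + lathe: floor space 12 + 12 + 7 = 31 ≤ 32, output 17 + 13 + 10 = 40.
shear + grinder + bender + lathe: floor space 2 + 9 + 12 + 7 = 30 ≤ 32, output 9 + 8 + 17 + 10 = 44.
Best is shear, grinder, bender, and lathe with total output 44.

44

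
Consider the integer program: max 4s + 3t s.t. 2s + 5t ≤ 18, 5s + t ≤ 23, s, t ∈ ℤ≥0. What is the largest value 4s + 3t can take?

Relaxing integrality, the LP optimum is 22.61 at (s,t) = (4.22, 1.91), which is not an integer point.
(s,t)=(4,2): 2·4+5·2=18≤18, 5·4+1·2=22≤23, objective 22.
(s,t)=(4,1): 2·4+5·1=13≤18, 5·4+1·1=21≤23, objective 19.
Maximum is 22 at (s,t)=(4,2).

22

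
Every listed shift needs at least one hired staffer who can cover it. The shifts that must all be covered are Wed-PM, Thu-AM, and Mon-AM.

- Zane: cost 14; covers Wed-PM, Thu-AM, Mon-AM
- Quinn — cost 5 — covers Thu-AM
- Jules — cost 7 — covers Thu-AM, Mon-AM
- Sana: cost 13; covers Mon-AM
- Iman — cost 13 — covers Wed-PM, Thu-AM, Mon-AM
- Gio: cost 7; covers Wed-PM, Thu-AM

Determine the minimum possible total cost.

The greedy cost-per-new-shift heuristic would pick Jules and Gio for 14, but a cheaper cover exists.
Iman alone covers Wed-PM, Thu-AM, Mon-AM — every shift.
Total cost: 13.
No cover costs less than 13.

13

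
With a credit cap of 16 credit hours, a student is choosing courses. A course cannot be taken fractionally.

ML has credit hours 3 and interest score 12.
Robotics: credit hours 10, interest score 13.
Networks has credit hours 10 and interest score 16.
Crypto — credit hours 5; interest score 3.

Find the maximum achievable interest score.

ML + Networks: credit hours 3 + 10 = 13 ≤ 16, interest score 12 + 16 = 28.
Networks + Crypto: credit hours 10 + 5 = 15 ≤ 16, interest score 16 + 3 = 19.
ML + Robotics: credit hours 3 + 10 = 13 ≤ 16, interest score 12 + 13 = 25.
Best is ML and Networks with total interest score 28.

28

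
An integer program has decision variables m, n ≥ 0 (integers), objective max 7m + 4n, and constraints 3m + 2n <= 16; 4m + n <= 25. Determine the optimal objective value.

(m,n)=(4,2) is feasible, giving 36.
(m,n)=(5,0) is feasible, giving 35.
(m,n)=(3,3) is feasible, giving 33.
Maximum is 36 at (m,n)=(4,2).

36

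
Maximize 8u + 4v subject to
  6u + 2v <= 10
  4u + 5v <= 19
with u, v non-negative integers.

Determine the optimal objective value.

Relaxing integrality, the LP optimum is 17.82 at (u,v) = (0.545, 3.36), which is not an integer point.
(u,v)=(1,2): 6·1+2·2=10≤10, 4·1+5·2=14≤19, objective 16.
(u,v)=(1,1): 6·1+2·1=8≤10, 4·1+5·1=9≤19, objective 12.
(u,v)=(0,3): 6·0+2·3=6≤10, 4·0+5·3=15≤19, objective 12.
Maximum is 16 at (u,v)=(1,2).

16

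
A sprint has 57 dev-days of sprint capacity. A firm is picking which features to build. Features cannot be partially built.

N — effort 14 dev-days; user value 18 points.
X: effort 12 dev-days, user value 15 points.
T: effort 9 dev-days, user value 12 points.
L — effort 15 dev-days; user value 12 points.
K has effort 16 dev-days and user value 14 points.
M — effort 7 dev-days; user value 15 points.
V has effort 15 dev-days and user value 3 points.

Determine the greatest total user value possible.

72

N + X + T + L + M: effort 14 + 12 + 9 + 15 + 7 = 57 ≤ 57, user value 18 + 15 + 12 + 12 + 15 = 72.
N + X + T + M + V: effort 14 + 12 + 9 + 7 + 15 = 57 ≤ 57, user value 18 + 15 + 12 + 15 + 3 = 63.
Best is N, X, T, L, and M with total user value 72.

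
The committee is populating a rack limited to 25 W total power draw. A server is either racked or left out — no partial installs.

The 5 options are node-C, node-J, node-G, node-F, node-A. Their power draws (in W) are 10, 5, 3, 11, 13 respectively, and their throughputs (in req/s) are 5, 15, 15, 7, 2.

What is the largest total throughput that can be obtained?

Allowing fractional choices, the relaxed optimum would be about 40.0, but servers are indivisible.
node-J + node-G + node-F: power draw 5 + 3 + 11 = 19 ≤ 25, throughput 15 + 15 + 7 = 37.
node-J + node-G + node-A: power draw 5 + 3 + 13 = 21 ≤ 25, throughput 15 + 15 + 2 = 32.
node-C + node-J + node-G: power draw 10 + 5 + 3 = 18 ≤ 25, throughput 5 + 15 + 15 = 35.
Best is node-J, node-G, and node-F with total throughput 37.

37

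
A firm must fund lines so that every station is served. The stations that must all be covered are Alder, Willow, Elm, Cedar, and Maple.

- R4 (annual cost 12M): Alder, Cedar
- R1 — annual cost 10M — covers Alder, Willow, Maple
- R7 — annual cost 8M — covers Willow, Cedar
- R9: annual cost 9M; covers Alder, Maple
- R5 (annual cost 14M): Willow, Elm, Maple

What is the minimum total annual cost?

26

Choose R4 and R5: together they cover Alder, Willow, Elm, Cedar, Maple — every station.
Total annual cost: 12 + 14 = 26.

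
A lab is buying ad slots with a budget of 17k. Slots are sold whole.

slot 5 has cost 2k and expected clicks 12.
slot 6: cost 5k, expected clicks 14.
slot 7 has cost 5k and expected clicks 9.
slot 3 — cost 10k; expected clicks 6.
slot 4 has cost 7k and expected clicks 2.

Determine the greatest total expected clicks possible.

35

slot 5 + slot 6 + slot 3: cost 2 + 5 + 10 = 17 ≤ 17, expected clicks 12 + 14 + 6 = 32.
slot 5 + slot 6 + slot 7: cost 2 + 5 + 5 = 12 ≤ 17, expected clicks 12 + 14 + 9 = 35.
Best is slot 5, slot 6, and slot 7 with total expected clicks 35.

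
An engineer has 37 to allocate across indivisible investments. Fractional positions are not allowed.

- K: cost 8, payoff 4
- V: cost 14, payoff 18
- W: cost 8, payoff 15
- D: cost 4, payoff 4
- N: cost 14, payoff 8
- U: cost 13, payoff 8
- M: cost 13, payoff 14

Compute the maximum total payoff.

47

This is an integer program with binary decision variables.
V + W + U: cost 14 + 8 + 13 = 35 ≤ 37, payoff 18 + 15 + 8 = 41.
V + W + M: cost 14 + 8 + 13 = 35 ≤ 37, payoff 18 + 15 + 14 = 47.
K + V + W + D: cost 8 + 14 + 8 + 4 = 34 ≤ 37, payoff 4 + 18 + 15 + 4 = 41.
Best is V, W, and M with total payoff 47.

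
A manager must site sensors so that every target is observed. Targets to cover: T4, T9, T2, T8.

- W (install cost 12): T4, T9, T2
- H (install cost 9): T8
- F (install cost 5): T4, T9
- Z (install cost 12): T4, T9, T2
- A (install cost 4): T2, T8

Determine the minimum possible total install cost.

9

This is an integer covering problem.
Choose F and A: together they cover T4, T9, T2, T8 — every target.
Total install cost: 5 + 4 = 9.
No cover costs less than 9.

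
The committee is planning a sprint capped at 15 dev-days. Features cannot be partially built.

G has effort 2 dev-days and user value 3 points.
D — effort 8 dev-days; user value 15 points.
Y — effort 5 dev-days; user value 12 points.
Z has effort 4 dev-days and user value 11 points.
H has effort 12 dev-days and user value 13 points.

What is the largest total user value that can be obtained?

30

Allowing fractional choices, the relaxed optimum would be about 34.2, but features are indivisible.
G + D + Z: effort 2 + 8 + 4 = 14 ≤ 15, user value 3 + 15 + 11 = 29.
G + D + Y: effort 2 + 8 + 5 = 15 ≤ 15, user value 3 + 15 + 12 = 30.
Best is G, D, and Y with total user value 30.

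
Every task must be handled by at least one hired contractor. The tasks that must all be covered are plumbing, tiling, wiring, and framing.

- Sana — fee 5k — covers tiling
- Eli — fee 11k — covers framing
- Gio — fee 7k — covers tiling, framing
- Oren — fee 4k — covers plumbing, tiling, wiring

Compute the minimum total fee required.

This is a weighted set-cover instance.
Choose Gio and Oren: together they cover plumbing, tiling, wiring, framing — every task.
Total fee: 7 + 4 = 11.
No cover costs less than 11.

11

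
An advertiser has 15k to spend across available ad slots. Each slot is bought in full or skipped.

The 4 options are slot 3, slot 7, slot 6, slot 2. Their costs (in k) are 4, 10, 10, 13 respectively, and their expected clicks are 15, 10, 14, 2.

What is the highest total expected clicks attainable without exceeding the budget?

Allowing fractional choices, the relaxed optimum would be about 30.0, but ad slots are indivisible.
slot 3 + slot 7: cost 4 + 10 = 14 ≤ 15, expected clicks 15 + 10 = 25.
slot 3 + slot 6: cost 4 + 10 = 14 ≤ 15, expected clicks 15 + 14 = 29.
slot 3: cost 4 ≤ 15, expected clicks 15.
Best is slot 3 and slot 6 with total expected clicks 29.

29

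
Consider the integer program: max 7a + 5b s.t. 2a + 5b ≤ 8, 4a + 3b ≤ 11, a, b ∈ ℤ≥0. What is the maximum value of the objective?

14

(a,b)=(2,0) is feasible, giving 14.
(a,b)=(1,1) is feasible, giving 12.
(a,b)=(1,0) is feasible, giving 7.
Maximum is 14 at (a,b)=(2,0).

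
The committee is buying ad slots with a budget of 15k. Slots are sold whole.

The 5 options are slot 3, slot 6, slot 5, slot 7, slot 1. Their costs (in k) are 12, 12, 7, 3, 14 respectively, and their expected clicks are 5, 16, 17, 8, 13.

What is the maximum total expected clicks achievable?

25

This is a 0-1 knapsack instance.
slot 5: cost 7 ≤ 15, expected clicks 17.
slot 6 + slot 7: cost 12 + 3 = 15 ≤ 15, expected clicks 16 + 8 = 24.
slot 5 + slot 7: cost 7 + 3 = 10 ≤ 15, expected clicks 17 + 8 = 25.
Best is slot 5 and slot 7 with total expected clicks 25.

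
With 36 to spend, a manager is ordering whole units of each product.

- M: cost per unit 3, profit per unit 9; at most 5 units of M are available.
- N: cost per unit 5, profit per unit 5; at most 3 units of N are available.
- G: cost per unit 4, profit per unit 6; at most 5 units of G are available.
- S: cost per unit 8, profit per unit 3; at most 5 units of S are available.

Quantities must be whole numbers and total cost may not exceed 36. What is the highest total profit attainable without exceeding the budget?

This is a bounded integer knapsack.
Take 5×M and 5×G: cost 35 ≤ 36, profit 5·9 + 5·6 = 75.
M has the best ratio (9/3) and is taken to its limit of 5; remaining capacity is filled optimally with the others.

75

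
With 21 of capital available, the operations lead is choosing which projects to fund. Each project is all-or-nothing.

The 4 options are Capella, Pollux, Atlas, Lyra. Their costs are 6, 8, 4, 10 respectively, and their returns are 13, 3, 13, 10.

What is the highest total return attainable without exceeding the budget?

36

Allowing fractional choices, the relaxed optimum would be about 36.4, but projects are indivisible.
Capella + Atlas + Lyra: cost 6 + 4 + 10 = 20 ≤ 21, return 13 + 13 + 10 = 36.
Capella + Atlas: cost 6 + 4 = 10 ≤ 21, return 13 + 13 = 26.
Capella + Pollux + Atlas: cost 6 + 8 + 4 = 18 ≤ 21, return 13 + 3 + 13 = 29.
Best is Capella, Atlas, and Lyra with total return 36.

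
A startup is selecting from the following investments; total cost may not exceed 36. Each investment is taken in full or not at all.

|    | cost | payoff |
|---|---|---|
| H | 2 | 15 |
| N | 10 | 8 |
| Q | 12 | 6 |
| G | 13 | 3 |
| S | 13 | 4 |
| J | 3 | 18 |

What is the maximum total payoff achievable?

Allowing fractional choices, the relaxed optimum would be about 49.8, but investments are indivisible.
H + N + Q + J: cost 2 + 10 + 12 + 3 = 27 ≤ 36, payoff 15 + 8 + 6 + 18 = 47.
H + N + S + J: cost 2 + 10 + 13 + 3 = 28 ≤ 36, payoff 15 + 8 + 4 + 18 = 45.
Best is H, N, Q, and J with total payoff 47.

47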